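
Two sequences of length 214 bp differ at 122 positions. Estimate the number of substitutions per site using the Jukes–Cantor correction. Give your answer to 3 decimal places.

1.071

p = 122/214 ≈ 0.570093.
d = −(3/4) ln(1 − 4p/3) = −0.75 ln(1 − 0.760124) = −0.75 ln(0.239876)
  = −0.75 × (-1.427633) = 1.070725 substitutions/site.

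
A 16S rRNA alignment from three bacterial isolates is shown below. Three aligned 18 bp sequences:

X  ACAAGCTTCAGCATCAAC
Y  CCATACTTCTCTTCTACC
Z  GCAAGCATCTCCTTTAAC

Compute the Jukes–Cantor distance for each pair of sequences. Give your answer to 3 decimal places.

d(X,Y) = 1.012, d(X,Z) = 0.441, d(Y,Z) = 0.548

X–Y: 10/18 sites differ → p ≈ 0.555556, d = −0.75 ln(1 − 0.740741) = 1.012446 ≈ 1.012.
X–Z: 6/18 sites differ → p ≈ 0.333333, d = −0.75 ln(1 − 0.444444) = 0.440839 ≈ 0.441.
Y–Z: 7/18 sites differ → p ≈ 0.388889, d = −0.75 ln(1 − 0.518519) = 0.548166 ≈ 0.548.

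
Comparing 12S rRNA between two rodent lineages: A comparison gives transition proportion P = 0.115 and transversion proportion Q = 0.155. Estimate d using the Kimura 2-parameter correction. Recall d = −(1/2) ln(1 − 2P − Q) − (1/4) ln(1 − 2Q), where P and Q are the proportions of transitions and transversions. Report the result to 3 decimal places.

Under the Kimura two-parameter model, d = −½ ln(1 − 2P − Q) − ¼ ln(1 − 2Q).
1 − 2P − Q = 0.615, giving −½ ln(0.615) = 0.243067.
1 − 2Q = 0.69, giving −¼ ln(0.69) = 0.092766.
d = 0.243067 + 0.092766 = 0.335833.

0.336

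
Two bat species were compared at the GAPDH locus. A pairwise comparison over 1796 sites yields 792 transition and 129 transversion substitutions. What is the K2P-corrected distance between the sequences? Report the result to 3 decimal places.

P = 792/1796 ≈ 0.44098 and Q = 129/1796 ≈ 0.071826.
Under the Kimura two-parameter model, d = −½ ln(1 − 2P − Q) − ¼ ln(1 − 2Q).
1 − 2P − Q = 0.046214, giving −½ ln(0.046214) = 1.537236.
1 − 2Q = 0.856348, giving −¼ ln(0.856348) = 0.038770.
d = 1.537236 + 0.038770 = 1.576006.

1.576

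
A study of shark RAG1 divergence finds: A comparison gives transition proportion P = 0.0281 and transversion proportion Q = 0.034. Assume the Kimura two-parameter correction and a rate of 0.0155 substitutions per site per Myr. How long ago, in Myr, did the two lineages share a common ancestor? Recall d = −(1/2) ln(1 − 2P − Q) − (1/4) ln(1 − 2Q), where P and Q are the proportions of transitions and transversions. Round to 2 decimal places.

Under the Kimura two-parameter model, d = −½ ln(1 − 2P − Q) − ¼ ln(1 − 2Q).
1 − 2P − Q = 0.9098, giving −½ ln(0.9098) = 0.047265.
1 − 2Q = 0.932, giving −¼ ln(0.932) = 0.017606.
d = 0.047265 + 0.017606 = 0.064871.
Under a molecular clock d = 2μt, so t = d/(2μ) = 0.064871 / (2 × 0.0155) = 2.09 Myr.

2.09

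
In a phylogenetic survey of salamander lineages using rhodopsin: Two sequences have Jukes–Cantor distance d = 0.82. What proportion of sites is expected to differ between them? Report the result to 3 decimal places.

p = (3/4)(1 − e^(−4d/3)) = 0.75 × (1 − e^(-1.093333)) = 0.75 × (1 − 0.335098) = 0.498677.

0.499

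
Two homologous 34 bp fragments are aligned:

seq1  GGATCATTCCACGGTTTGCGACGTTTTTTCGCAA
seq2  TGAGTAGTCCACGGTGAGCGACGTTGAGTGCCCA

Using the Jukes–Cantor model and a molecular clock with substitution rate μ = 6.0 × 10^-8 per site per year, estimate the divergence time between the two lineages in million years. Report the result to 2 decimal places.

3.97

The sequences differ at 12 of 34 sites, so p = 12/34 ≈ 0.352941.
d = −(3/4) ln(1 − 4p/3) = −0.75 ln(1 − 0.470588) = −0.75 ln(0.529412)
  = −0.75 × (-0.635988) = 0.476991 substitutions/site.
Under a molecular clock d = 2μt, so t = d/(2μ) = 0.476991 / (2 × 6.0 × 10^-8) = 3.97 million years.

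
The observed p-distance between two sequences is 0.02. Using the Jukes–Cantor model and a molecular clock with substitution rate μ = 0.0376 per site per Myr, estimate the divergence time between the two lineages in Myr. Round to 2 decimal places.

d = −(3/4) ln(1 − 4p/3) = −0.75 ln(1 − 0.026667) = −0.75 ln(0.973333)
  = −0.75 × (-0.027029) = 0.020272 substitutions/site.
Under a molecular clock d = 2μt, so t = d/(2μ) = 0.020272 / (2 × 0.0376) = 0.27 Myr.

0.27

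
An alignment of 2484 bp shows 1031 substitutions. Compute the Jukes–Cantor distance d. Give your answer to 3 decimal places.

p = 1031/2484 ≈ 0.415056.
d = −(3/4) ln(1 − 4p/3) = −0.75 ln(1 − 0.553408) = −0.75 ln(0.446592)
  = −0.75 × (-0.806110) = 0.604583 substitutions/site.

0.605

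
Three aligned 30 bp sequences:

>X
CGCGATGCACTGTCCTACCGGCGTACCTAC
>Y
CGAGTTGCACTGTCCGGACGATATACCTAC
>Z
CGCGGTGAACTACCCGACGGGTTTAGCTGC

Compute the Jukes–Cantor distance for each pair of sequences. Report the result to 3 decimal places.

X–Y: 8/30 sites differ → p ≈ 0.266667, d = −0.75 ln(1 − 0.355556) = 0.329526 ≈ 0.330.
X–Z: 10/30 sites differ → p ≈ 0.333333, d = −0.75 ln(1 − 0.444444) = 0.440839 ≈ 0.441.
Y–Z: 12/30 sites differ → p = 0.4, d = −0.75 ln(1 − 0.533333) = 0.571605 ≈ 0.572.

d(X,Y) = 0.330, d(X,Z) = 0.441, d(Y,Z) = 0.572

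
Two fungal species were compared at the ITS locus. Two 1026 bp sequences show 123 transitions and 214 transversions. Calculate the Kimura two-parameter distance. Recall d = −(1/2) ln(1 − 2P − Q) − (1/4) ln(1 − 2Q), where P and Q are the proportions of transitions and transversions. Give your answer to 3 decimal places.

P = 123/1026 ≈ 0.119883 and Q = 214/1026 ≈ 0.208577.
Under the Kimura two-parameter model, d = −½ ln(1 − 2P − Q) − ¼ ln(1 − 2Q).
1 − 2P − Q = 0.551657, giving −½ ln(0.551657) = 0.297414.
1 − 2Q = 0.582846, giving −¼ ln(0.582846) = 0.134958.
d = 0.297414 + 0.134958 = 0.432372.

0.432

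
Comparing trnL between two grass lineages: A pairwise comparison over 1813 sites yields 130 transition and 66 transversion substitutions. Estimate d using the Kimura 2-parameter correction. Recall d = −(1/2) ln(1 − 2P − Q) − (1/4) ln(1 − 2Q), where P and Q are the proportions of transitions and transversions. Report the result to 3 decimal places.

P = 130/1813 ≈ 0.071704 and Q = 66/1813 ≈ 0.036404.
Under the Kimura two-parameter model, d = −½ ln(1 − 2P − Q) − ¼ ln(1 − 2Q).
1 − 2P − Q = 0.820188, giving −½ ln(0.820188) = 0.099111.
1 − 2Q = 0.927192, giving −¼ ln(0.927192) = 0.018899.
d = 0.099111 + 0.018899 = 0.118010.

0.118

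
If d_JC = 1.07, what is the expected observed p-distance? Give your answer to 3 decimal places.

0.570

p = (3/4)(1 − e^(−4d/3)) = 0.75 × (1 − e^(-1.426667)) = 0.75 × (1 − 0.240108) = 0.569919.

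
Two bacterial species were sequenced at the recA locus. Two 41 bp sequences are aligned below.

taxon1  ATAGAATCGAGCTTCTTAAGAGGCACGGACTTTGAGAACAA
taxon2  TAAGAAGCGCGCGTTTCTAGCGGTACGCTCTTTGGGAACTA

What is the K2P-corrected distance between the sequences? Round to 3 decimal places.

0.456

Of 41 sites, 4 differences are transitions and 10 are transversions, so P = 4/41 ≈ 0.097561 and Q = 10/41 ≈ 0.243902.
Under the Kimura two-parameter model, d = −½ ln(1 − 2P − Q) − ¼ ln(1 − 2Q).
1 − 2P − Q = 0.560976, giving −½ ln(0.560976) = 0.289039.
1 − 2Q = 0.512196, giving −¼ ln(0.512196) = 0.167262.
d = 0.289039 + 0.167262 = 0.456301.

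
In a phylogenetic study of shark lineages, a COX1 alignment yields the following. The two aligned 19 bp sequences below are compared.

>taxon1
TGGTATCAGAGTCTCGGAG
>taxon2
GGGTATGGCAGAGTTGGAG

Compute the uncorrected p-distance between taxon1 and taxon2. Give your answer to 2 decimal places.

0.37

The sequences differ at 7 of 19 positions (sites 1, 7, 8, 9, 12, 13, 15).
p = 7/19 = 0.368421… ≈ 0.37 (to 2 d.p.).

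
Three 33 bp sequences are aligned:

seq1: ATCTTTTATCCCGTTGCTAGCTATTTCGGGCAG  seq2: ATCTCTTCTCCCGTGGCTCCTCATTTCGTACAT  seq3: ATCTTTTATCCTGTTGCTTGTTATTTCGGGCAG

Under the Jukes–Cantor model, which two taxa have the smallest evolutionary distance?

seq1–seq2: 10/33 differ, p = 0.303, d = 0.388.
seq1–seq3: 3/33 differ, p = 0.091, d = 0.097.
seq2–seq3: 10/33 differ, p = 0.303, d = 0.388.
The smallest distance is between seq1 and seq3.

seq1 and seq3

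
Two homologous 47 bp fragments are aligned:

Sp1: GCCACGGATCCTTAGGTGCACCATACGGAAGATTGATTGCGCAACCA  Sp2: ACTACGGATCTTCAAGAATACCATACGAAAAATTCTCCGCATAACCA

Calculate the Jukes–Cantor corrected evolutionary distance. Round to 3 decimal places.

The sequences differ at 16 of 47 sites, so p = 16/47 ≈ 0.340426.
d = −(3/4) ln(1 − 4p/3) = −0.75 ln(1 − 0.453901) = −0.75 ln(0.546099)
  = −0.75 × (-0.604955) = 0.453716 substitutions/site.

0.454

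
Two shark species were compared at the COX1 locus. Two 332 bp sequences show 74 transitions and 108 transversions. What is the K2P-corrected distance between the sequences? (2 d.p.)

P = 74/332 ≈ 0.222892 and Q = 108/332 ≈ 0.325301.
Under the Kimura two-parameter model, d = −½ ln(1 − 2P − Q) − ¼ ln(1 − 2Q).
1 − 2P − Q = 0.228915, giving −½ ln(0.228915) = 0.737202.
1 − 2Q = 0.349398, giving −¼ ln(0.349398) = 0.262886.
d = 0.737202 + 0.262886 = 1.000088.

1.00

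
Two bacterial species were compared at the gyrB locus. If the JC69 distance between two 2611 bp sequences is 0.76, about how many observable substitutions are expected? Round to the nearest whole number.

1247

Invert JC69: p = (3/4)(1 − e^(−4d/3)) = 0.75 × (1 − e^(-1.013333)) = 0.75 × (1 − 0.363007) = 0.477745.
Expected differing sites = pL ≈ 0.477745 × 2611 = 1247.392195 ≈ 1247.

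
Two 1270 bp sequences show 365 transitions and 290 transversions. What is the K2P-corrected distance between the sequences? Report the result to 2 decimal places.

P = 365/1270 ≈ 0.287402 and Q = 290/1270 ≈ 0.228346.
Under the Kimura two-parameter model, d = −½ ln(1 − 2P − Q) − ¼ ln(1 − 2Q).
1 − 2P − Q = 0.19685, giving −½ ln(0.19685) = 0.812657.
1 − 2Q = 0.543308, giving −¼ ln(0.543308) = 0.152520.
d = 0.812657 + 0.152520 = 0.965177.

0.97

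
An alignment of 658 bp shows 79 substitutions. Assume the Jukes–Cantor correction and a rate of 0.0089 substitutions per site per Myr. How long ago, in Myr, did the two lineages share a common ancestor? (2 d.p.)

7.35

p = 79/658 ≈ 0.120061.
d = −(3/4) ln(1 − 4p/3) = −0.75 ln(1 − 0.160081) = −0.75 ln(0.839919)
  = −0.75 × (-0.174450) = 0.130838 substitutions/site.
Under a molecular clock d = 2μt, so t = d/(2μ) = 0.130838 / (2 × 0.0089) = 7.35 Myr.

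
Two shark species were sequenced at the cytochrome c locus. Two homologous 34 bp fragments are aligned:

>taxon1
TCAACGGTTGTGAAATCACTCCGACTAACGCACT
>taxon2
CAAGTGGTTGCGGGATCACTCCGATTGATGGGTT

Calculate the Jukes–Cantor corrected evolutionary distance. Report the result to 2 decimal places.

The sequences differ at 13 of 34 sites, so p = 13/34 ≈ 0.382353.
d = −(3/4) ln(1 − 4p/3) = −0.75 ln(1 − 0.509804) = −0.75 ln(0.490196)
  = −0.75 × (-0.712950) = 0.534713 substitutions/site.

0.53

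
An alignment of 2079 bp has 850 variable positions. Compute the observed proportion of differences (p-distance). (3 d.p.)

0.409

p = 850/2079 = 0.408850… ≈ 0.409 (to 3 d.p.).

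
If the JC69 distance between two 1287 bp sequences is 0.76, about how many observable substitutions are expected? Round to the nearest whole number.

Invert JC69: p = (3/4)(1 − e^(−4d/3)) = 0.75 × (1 − e^(-1.013333)) = 0.75 × (1 − 0.363007) = 0.477745.
Expected differing sites = pL ≈ 0.477745 × 1287 = 614.857815 ≈ 615.

615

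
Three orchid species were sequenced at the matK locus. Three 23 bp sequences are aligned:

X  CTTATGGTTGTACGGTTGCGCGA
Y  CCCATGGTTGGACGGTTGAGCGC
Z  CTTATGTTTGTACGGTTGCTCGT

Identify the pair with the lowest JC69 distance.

X–Y: 5/23 differ, p = 0.217, d = 0.257.
X–Z: 3/23 differ, p = 0.130, d = 0.143.
Y–Z: 7/23 differ, p = 0.304, d = 0.390.
The smallest distance is between X and Z.

X and Z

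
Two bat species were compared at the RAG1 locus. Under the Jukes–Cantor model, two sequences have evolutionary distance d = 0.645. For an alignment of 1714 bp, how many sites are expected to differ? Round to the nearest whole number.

Invert JC69: p = (3/4)(1 − e^(−4d/3)) = 0.75 × (1 − e^(-0.86)) = 0.75 × (1 − 0.423162) = 0.432629.
Expected differing sites = pL ≈ 0.432629 × 1714 = 741.526106 ≈ 742.

742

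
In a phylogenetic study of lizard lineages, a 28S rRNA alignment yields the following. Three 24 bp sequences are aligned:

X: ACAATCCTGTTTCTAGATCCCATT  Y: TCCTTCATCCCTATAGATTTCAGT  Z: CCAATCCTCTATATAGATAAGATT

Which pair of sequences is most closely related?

X and Z

X–Y: 11/24 differ, p = 0.458, d = 0.708.
X–Z: 7/24 differ, p = 0.292, d = 0.369.
Y–Z: 10/24 differ, p = 0.417, d = 0.608.
The smallest distance is between X and Z.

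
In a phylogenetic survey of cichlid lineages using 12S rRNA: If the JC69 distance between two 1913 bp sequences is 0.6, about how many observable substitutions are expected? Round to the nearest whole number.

790

Invert JC69: p = (3/4)(1 − e^(−4d/3)) = 0.75 × (1 − e^(-0.8)) = 0.75 × (1 − 0.449329) = 0.413003.
Expected differing sites = pL ≈ 0.413003 × 1913 = 790.074739 ≈ 790.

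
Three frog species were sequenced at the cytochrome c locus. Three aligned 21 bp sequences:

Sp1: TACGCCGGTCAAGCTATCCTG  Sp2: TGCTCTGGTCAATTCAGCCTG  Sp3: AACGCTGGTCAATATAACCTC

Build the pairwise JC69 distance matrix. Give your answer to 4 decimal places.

Sp1–Sp2: 7/21 sites differ → p ≈ 0.333333, d = −0.75 ln(1 − 0.444444) = 0.440839 ≈ 0.4408.
Sp1–Sp3: 6/21 sites differ → p ≈ 0.285714, d = −0.75 ln(1 − 0.380952) = 0.359679 ≈ 0.3597.
Sp2–Sp3: 7/21 sites differ → p ≈ 0.333333, d = −0.75 ln(1 − 0.444444) = 0.440839 ≈ 0.4408.

d(Sp1,Sp2) = 0.4408, d(Sp1,Sp3) = 0.3597, d(Sp2,Sp3) = 0.4408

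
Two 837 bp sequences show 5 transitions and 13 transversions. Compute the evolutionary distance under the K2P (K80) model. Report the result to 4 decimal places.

P = 5/837 ≈ 0.005974 and Q = 13/837 ≈ 0.015532.
Under the Kimura two-parameter model, d = −½ ln(1 − 2P − Q) − ¼ ln(1 − 2Q).
1 − 2P − Q = 0.97252, giving −½ ln(0.97252) = 0.013932.
1 − 2Q = 0.968936, giving −¼ ln(0.968936) = 0.007889.
d = 0.013932 + 0.007889 = 0.021821.

0.0218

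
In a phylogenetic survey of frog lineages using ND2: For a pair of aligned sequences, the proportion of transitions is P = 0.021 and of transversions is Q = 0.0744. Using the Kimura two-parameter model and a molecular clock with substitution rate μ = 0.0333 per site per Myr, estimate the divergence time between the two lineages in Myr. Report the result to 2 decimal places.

Under the Kimura two-parameter model, d = −½ ln(1 − 2P − Q) − ¼ ln(1 − 2Q).
1 − 2P − Q = 0.8836, giving −½ ln(0.8836) = 0.061875.
1 − 2Q = 0.8512, giving −¼ ln(0.8512) = 0.040277.
d = 0.061875 + 0.040277 = 0.102152.
Under a molecular clock d = 2μt, so t = d/(2μ) = 0.102152 / (2 × 0.0333) = 1.53 Myr.

1.53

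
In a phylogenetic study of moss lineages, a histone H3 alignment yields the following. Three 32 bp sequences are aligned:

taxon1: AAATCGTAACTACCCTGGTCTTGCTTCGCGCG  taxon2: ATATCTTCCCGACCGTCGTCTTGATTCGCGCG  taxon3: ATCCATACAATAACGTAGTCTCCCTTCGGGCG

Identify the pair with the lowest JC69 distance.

taxon1–taxon2: 8/32 differ, p = 0.250, d = 0.304.
taxon1–taxon3: 14/32 differ, p = 0.438, d = 0.657.
taxon2–taxon3: 13/32 differ, p = 0.406, d = 0.585.
The smallest distance is between taxon1 and taxon2.

taxon1 and taxon2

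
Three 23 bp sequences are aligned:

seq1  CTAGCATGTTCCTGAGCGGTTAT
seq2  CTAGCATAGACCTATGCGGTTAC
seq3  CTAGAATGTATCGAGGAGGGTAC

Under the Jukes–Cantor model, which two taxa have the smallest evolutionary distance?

seq1–seq2: 6/23 differ, p = 0.261, d = 0.321.
seq1–seq3: 9/23 differ, p = 0.391, d = 0.553.
seq2–seq3: 8/23 differ, p = 0.348, d = 0.467.
The smallest distance is between seq1 and seq2.

seq1 and seq2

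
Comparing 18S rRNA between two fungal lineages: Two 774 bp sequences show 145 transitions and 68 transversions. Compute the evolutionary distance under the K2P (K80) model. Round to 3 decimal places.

0.359

P = 145/774 ≈ 0.187339 and Q = 68/774 ≈ 0.087855.
Under the Kimura two-parameter model, d = −½ ln(1 − 2P − Q) − ¼ ln(1 − 2Q).
1 − 2P − Q = 0.537467, giving −½ ln(0.537467) = 0.310444.
1 − 2Q = 0.82429, giving −¼ ln(0.82429) = 0.048308.
d = 0.310444 + 0.048308 = 0.358752.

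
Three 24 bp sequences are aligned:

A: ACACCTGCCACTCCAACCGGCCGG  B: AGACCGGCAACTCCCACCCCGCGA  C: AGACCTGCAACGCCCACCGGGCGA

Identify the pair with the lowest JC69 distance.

B and C

A–B: 8/24 differ, p = 0.333, d = 0.441.
A–C: 6/24 differ, p = 0.250, d = 0.304.
B–C: 4/24 differ, p = 0.167, d = 0.188.
The smallest distance is between B and C.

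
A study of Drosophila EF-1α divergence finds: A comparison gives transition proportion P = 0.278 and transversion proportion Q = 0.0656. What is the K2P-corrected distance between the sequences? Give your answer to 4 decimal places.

0.5211

Under the Kimura two-parameter model, d = −½ ln(1 − 2P − Q) − ¼ ln(1 − 2Q).
1 − 2P − Q = 0.3784, giving −½ ln(0.3784) = 0.485902.
1 − 2Q = 0.8688, giving −¼ ln(0.8688) = 0.035161.
d = 0.485902 + 0.035161 = 0.521063.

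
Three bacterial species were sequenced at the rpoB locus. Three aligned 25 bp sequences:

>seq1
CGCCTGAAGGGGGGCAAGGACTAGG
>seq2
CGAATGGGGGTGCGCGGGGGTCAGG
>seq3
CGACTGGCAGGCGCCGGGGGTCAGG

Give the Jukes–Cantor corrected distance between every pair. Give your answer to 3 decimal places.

d(seq1,seq2) = 0.663, d(seq1,seq3) = 0.663, d(seq2,seq3) = 0.351

seq1–seq2: 11/25 sites differ → p = 0.44, d = −0.75 ln(1 − 0.586667) = 0.662626 ≈ 0.663.
seq1–seq3: 11/25 sites differ → p = 0.44, d = −0.75 ln(1 − 0.586667) = 0.662626 ≈ 0.663.
seq2–seq3: 7/25 sites differ → p = 0.28, d = −0.75 ln(1 − 0.373333) = 0.350505 ≈ 0.351.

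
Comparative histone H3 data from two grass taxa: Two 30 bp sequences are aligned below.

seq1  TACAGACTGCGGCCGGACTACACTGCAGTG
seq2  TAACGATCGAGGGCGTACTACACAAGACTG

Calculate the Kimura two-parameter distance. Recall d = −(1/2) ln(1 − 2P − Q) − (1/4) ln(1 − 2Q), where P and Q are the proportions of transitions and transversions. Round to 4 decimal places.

Of 30 sites, 3 differences are transitions and 8 are transversions, so P = 3/30 = 0.1 and Q = 8/30 ≈ 0.266667.
Under the Kimura two-parameter model, d = −½ ln(1 − 2P − Q) − ¼ ln(1 − 2Q).
1 − 2P − Q = 0.533333, giving −½ ln(0.533333) = 0.314305.
1 − 2Q = 0.466666, giving −¼ ln(0.466666) = 0.190535.
d = 0.314305 + 0.190535 = 0.504840.

0.5048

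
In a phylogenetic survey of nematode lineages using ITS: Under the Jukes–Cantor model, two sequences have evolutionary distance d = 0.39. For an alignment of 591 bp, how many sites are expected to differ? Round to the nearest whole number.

Invert JC69: p = (3/4)(1 − e^(−4d/3)) = 0.75 × (1 − e^(-0.52)) = 0.75 × (1 − 0.594521) = 0.304109.
Expected differing sites = pL ≈ 0.304109 × 591 = 179.728419 ≈ 180.

180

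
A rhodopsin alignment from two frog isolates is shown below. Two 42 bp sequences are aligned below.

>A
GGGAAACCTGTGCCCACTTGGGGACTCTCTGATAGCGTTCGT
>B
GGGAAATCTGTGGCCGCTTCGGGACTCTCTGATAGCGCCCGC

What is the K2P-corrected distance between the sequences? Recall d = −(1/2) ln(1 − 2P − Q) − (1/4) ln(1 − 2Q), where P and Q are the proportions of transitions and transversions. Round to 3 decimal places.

0.193

Of 42 sites, 5 differences are transitions and 2 are transversions, so P = 5/42 ≈ 0.119048 and Q = 2/42 ≈ 0.047619.
Under the Kimura two-parameter model, d = −½ ln(1 − 2P − Q) − ¼ ln(1 − 2Q).
1 − 2P − Q = 0.714285, giving −½ ln(0.714285) = 0.168237.
1 − 2Q = 0.904762, giving −¼ ln(0.904762) = 0.025021.
d = 0.168237 + 0.025021 = 0.193258.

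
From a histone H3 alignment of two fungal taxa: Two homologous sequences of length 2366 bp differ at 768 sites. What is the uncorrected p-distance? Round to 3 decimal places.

0.325

p = 768/2366 = 0.324598… ≈ 0.325 (to 3 d.p.).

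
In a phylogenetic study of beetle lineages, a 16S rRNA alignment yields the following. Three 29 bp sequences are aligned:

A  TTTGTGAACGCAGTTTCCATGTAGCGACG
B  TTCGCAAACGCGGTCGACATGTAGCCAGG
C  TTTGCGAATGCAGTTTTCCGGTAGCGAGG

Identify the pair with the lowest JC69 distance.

A and C

A–B: 9/29 differ, p = 0.310, d = 0.401.
A–C: 6/29 differ, p = 0.207, d = 0.242.
B–C: 10/29 differ, p = 0.345, d = 0.462.
The smallest distance is between A and C.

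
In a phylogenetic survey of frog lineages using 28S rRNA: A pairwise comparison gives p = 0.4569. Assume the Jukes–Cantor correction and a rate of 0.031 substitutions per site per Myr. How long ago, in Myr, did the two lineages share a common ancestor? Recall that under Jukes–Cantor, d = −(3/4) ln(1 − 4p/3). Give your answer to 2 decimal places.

d = −(3/4) ln(1 − 4p/3) = −0.75 ln(1 − 0.6092) = −0.75 ln(0.3908)
  = −0.75 × (-0.939559) = 0.704669 substitutions/site.
Under a molecular clock d = 2μt, so t = d/(2μ) = 0.704669 / (2 × 0.031) = 11.37 Myr.

11.37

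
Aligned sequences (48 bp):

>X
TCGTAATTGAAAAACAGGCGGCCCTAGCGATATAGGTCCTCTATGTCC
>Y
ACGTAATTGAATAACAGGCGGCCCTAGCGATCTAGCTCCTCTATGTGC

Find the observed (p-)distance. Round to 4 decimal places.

The sequences differ at 5 of 48 positions (sites 1, 12, 32, 36, 47).
p = 5/48 = 0.104166… ≈ 0.1042 (to 4 d.p.).

0.1042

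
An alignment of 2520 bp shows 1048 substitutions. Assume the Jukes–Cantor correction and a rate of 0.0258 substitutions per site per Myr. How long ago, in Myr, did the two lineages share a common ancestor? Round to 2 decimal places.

11.75

p = 1048/2520 ≈ 0.415873.
d = −(3/4) ln(1 − 4p/3) = −0.75 ln(1 − 0.554497) = −0.75 ln(0.445503)
  = −0.75 × (-0.808551) = 0.606413 substitutions/site.
Under a molecular clock d = 2μt, so t = d/(2μ) = 0.606413 / (2 × 0.0258) = 11.75 Myr.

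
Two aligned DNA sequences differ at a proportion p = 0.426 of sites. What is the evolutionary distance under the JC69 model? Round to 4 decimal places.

0.6295

d = −(3/4) ln(1 − 4p/3) = −0.75 ln(1 − 0.568) = −0.75 ln(0.432)
  = −0.75 × (-0.839330) = 0.629498 substitutions/site.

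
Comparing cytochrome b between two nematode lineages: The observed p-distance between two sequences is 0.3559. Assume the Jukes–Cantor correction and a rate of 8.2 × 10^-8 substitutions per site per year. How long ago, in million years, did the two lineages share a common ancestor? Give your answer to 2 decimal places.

2.94

d = −(3/4) ln(1 − 4p/3) = −0.75 ln(1 − 0.474533) = −0.75 ln(0.525467)
  = −0.75 × (-0.643468) = 0.482601 substitutions/site.
Under a molecular clock d = 2μt, so t = d/(2μ) = 0.482601 / (2 × 8.2 × 10^-8) = 2.94 million years.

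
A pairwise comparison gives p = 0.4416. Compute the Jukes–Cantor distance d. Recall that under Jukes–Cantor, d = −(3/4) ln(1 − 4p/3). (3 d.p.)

d = −(3/4) ln(1 − 4p/3) = −0.75 ln(1 − 0.5888) = −0.75 ln(0.4112)
  = −0.75 × (-0.888676) = 0.666507 substitutions/site.

0.667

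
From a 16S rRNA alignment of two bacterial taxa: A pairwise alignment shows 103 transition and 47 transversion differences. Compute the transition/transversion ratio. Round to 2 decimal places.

2.19

R = 103/47 = 2.191489… ≈ 2.19 (to 2 d.p.).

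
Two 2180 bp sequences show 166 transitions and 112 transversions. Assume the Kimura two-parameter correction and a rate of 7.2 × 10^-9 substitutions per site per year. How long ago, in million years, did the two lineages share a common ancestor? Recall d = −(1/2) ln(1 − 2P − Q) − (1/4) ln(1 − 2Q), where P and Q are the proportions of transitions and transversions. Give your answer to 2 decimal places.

9.79

P = 166/2180 ≈ 0.076147 and Q = 112/2180 ≈ 0.051376.
Under the Kimura two-parameter model, d = −½ ln(1 − 2P − Q) − ¼ ln(1 − 2Q).
1 − 2P − Q = 0.79633, giving −½ ln(0.79633) = 0.113871.
1 − 2Q = 0.897248, giving −¼ ln(0.897248) = 0.027106.
d = 0.113871 + 0.027106 = 0.140977.
Under a molecular clock d = 2μt, so t = d/(2μ) = 0.140977 / (2 × 7.2 × 10^-9) = 9.79 million years.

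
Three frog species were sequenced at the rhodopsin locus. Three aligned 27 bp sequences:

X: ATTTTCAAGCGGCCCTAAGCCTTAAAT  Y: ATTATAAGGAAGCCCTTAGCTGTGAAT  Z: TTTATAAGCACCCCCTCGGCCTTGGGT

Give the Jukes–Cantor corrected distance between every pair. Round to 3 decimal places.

X–Y: 9/27 sites differ → p ≈ 0.333333, d = −0.75 ln(1 − 0.444444) = 0.440839 ≈ 0.441.
X–Z: 13/27 sites differ → p ≈ 0.481481, d = −0.75 ln(1 − 0.641975) = 0.770364 ≈ 0.770.
Y–Z: 10/27 sites differ → p ≈ 0.37037, d = −0.75 ln(1 − 0.493827) = 0.510658 ≈ 0.511.

d(X,Y) = 0.441, d(X,Z) = 0.770, d(Y,Z) = 0.511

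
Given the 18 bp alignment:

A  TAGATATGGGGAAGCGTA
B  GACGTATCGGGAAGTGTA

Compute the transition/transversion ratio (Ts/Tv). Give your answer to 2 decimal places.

Transitions are A↔G and C↔T; transversions are all other mismatches.
Transitions: 2. Transversions: 3.
R = 2/3 = 0.666666… ≈ 0.67 (to 2 d.p.).

0.67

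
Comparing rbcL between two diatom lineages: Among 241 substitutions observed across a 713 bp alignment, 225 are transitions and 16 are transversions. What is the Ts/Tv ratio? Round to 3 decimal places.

R = 225/16 = 14.0625 ≈ 14.063 (to 3 d.p.).

14.063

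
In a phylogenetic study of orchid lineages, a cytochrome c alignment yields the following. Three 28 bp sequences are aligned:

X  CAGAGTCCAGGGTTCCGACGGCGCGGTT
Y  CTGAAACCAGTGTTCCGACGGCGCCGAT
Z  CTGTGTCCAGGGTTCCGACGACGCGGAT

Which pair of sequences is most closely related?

X and Z

X–Y: 6/28 differ, p = 0.214, d = 0.252.
X–Z: 4/28 differ, p = 0.143, d = 0.158.
Y–Z: 6/28 differ, p = 0.214, d = 0.252.
The smallest distance is between X and Z.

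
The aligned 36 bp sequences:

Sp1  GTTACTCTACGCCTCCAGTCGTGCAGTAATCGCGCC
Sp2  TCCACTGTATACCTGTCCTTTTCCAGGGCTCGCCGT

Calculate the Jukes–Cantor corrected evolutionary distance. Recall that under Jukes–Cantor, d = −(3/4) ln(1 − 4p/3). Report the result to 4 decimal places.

The sequences differ at 19 of 36 sites, so p = 19/36 ≈ 0.527778.
d = −(3/4) ln(1 − 4p/3) = −0.75 ln(1 − 0.703704) = −0.75 ln(0.296296)
  = −0.75 × (-1.216396) = 0.912297 substitutions/site.

0.9123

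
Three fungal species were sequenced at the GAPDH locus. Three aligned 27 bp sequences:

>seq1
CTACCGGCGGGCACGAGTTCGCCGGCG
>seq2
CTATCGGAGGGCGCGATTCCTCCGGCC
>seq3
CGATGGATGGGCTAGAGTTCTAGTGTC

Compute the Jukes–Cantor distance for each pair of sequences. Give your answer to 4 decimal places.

d(seq1,seq2) = 0.3181, d(seq1,seq3) = 0.7704, d(seq2,seq3) = 0.6735

seq1–seq2: 7/27 sites differ → p ≈ 0.259259, d = −0.75 ln(1 − 0.345679) = 0.318118 ≈ 0.3181.
seq1–seq3: 13/27 sites differ → p ≈ 0.481481, d = −0.75 ln(1 − 0.641975) = 0.770364 ≈ 0.7704.
seq2–seq3: 12/27 sites differ → p ≈ 0.444444, d = −0.75 ln(1 − 0.592592) = 0.673455 ≈ 0.6735.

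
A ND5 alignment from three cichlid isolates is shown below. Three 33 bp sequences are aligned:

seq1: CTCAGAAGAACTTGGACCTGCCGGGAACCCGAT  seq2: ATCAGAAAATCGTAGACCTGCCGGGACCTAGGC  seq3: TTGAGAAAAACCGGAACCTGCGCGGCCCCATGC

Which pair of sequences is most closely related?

seq1 and seq2

seq1–seq2: 10/33 differ, p = 0.303, d = 0.388.
seq1–seq3: 14/33 differ, p = 0.424, d = 0.625.
seq2–seq3: 12/33 differ, p = 0.364, d = 0.497.
The smallest distance is between seq1 and seq2.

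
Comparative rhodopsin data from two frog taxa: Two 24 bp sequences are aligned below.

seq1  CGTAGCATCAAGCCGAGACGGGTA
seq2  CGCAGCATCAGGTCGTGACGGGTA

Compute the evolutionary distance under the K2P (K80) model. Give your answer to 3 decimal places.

Of 24 sites, 3 differences are transitions and 1 are transversions, so P = 3/24 = 0.125 and Q = 1/24 ≈ 0.041667.
Under the Kimura two-parameter model, d = −½ ln(1 − 2P − Q) − ¼ ln(1 − 2Q).
1 − 2P − Q = 0.708333, giving −½ ln(0.708333) = 0.172420.
1 − 2Q = 0.916666, giving −¼ ln(0.916666) = 0.021753.
d = 0.172420 + 0.021753 = 0.194173.

0.194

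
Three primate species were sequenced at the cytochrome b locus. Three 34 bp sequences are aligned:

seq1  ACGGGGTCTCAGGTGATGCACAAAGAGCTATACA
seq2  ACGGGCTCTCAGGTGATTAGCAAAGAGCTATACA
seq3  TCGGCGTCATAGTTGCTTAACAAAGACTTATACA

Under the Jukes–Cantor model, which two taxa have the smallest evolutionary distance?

seq1 and seq2

seq1–seq2: 4/34 differ, p = 0.118, d = 0.128.
seq1–seq3: 10/34 differ, p = 0.294, d = 0.373.
seq2–seq3: 10/34 differ, p = 0.294, d = 0.373.
The smallest distance is between seq1 and seq2.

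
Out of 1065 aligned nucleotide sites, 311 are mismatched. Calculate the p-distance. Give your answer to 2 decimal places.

0.29

p = 311/1065 = 0.292018… ≈ 0.29 (to 2 d.p.).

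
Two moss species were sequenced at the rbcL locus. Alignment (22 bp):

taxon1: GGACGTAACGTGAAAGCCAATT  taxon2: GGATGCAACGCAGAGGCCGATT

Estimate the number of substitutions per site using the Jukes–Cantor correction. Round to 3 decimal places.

0.414

The sequences differ at 7 of 22 sites (4, 6, 11, 12, 13, 15, 19), so p = 7/22 ≈ 0.318182.
d = −(3/4) ln(1 − 4p/3) = −0.75 ln(1 − 0.424243) = −0.75 ln(0.575757)
  = −0.75 × (-0.552070) = 0.414053 substitutions/site.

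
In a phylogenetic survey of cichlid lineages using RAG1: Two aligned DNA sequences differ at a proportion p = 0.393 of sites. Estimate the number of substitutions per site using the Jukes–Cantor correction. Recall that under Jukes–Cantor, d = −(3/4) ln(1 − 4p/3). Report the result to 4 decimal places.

0.5568

d = −(3/4) ln(1 − 4p/3) = −0.75 ln(1 − 0.524) = −0.75 ln(0.476)
  = −0.75 × (-0.742337) = 0.556753 substitutions/site.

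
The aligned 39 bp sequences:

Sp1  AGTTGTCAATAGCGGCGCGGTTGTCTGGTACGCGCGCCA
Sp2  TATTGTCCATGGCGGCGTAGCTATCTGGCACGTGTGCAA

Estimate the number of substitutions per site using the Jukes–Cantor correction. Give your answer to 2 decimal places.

0.40

The sequences differ at 12 of 39 sites, so p = 12/39 ≈ 0.307692.
d = −(3/4) ln(1 − 4p/3) = −0.75 ln(1 − 0.410256) = −0.75 ln(0.589744)
  = −0.75 × (-0.528067) = 0.396050 substitutions/site.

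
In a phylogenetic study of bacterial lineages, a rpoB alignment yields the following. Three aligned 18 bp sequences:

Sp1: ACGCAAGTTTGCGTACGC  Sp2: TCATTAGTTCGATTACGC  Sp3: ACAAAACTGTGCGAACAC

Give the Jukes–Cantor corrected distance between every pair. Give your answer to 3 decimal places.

Sp1–Sp2: 7/18 sites differ → p ≈ 0.388889, d = −0.75 ln(1 − 0.518519) = 0.548166 ≈ 0.548.
Sp1–Sp3: 6/18 sites differ → p ≈ 0.333333, d = −0.75 ln(1 − 0.444444) = 0.440839 ≈ 0.441.
Sp2–Sp3: 10/18 sites differ → p ≈ 0.555556, d = −0.75 ln(1 − 0.740741) = 1.012446 ≈ 1.012.

d(Sp1,Sp2) = 0.548, d(Sp1,Sp3) = 0.441, d(Sp2,Sp3) = 1.012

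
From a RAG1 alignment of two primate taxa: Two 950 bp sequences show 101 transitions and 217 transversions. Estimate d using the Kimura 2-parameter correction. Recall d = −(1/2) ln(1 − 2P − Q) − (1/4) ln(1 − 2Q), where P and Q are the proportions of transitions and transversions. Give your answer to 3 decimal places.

P = 101/950 ≈ 0.106316 and Q = 217/950 ≈ 0.228421.
Under the Kimura two-parameter model, d = −½ ln(1 − 2P − Q) − ¼ ln(1 − 2Q).
1 − 2P − Q = 0.558947, giving −½ ln(0.558947) = 0.290850.
1 − 2Q = 0.543158, giving −¼ ln(0.543158) = 0.152589.
d = 0.290850 + 0.152589 = 0.443439.

0.443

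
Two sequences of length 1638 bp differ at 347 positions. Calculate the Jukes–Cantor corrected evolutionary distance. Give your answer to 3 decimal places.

p = 347/1638 ≈ 0.211844.
d = −(3/4) ln(1 − 4p/3) = −0.75 ln(1 − 0.282459) = −0.75 ln(0.717541)
  = −0.75 × (-0.331925) = 0.248944 substitutions/site.

0.249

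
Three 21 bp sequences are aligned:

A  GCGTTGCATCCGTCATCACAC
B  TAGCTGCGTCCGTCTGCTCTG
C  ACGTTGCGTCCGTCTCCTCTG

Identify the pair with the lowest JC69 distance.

A–B: 9/21 differ, p = 0.429, d = 0.635.
A–C: 7/21 differ, p = 0.333, d = 0.441.
B–C: 4/21 differ, p = 0.190, d = 0.220.
The smallest distance is between B and C.

B and C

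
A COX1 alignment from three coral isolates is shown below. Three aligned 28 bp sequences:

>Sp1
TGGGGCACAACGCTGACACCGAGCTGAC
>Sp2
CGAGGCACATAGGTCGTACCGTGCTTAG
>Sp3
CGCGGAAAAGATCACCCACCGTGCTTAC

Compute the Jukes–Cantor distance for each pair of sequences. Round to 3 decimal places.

Sp1–Sp2: 11/28 sites differ → p ≈ 0.392857, d = −0.75 ln(1 − 0.523809) = 0.556452 ≈ 0.556.
Sp1–Sp3: 12/28 sites differ → p ≈ 0.428571, d = −0.75 ln(1 − 0.571428) = 0.635472 ≈ 0.635.
Sp2–Sp3: 10/28 sites differ → p ≈ 0.357143, d = −0.75 ln(1 − 0.476191) = 0.484971 ≈ 0.485.

d(Sp1,Sp2) = 0.556, d(Sp1,Sp3) = 0.635, d(Sp2,Sp3) = 0.485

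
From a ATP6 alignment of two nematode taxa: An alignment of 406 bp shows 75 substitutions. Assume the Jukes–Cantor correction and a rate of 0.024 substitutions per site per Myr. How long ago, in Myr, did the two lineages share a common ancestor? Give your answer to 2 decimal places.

4.42

p = 75/406 ≈ 0.184729.
d = −(3/4) ln(1 − 4p/3) = −0.75 ln(1 − 0.246305) = −0.75 ln(0.753695)
  = −0.75 × (-0.282768) = 0.212076 substitutions/site.
Under a molecular clock d = 2μt, so t = d/(2μ) = 0.212076 / (2 × 0.024) = 4.42 Myr.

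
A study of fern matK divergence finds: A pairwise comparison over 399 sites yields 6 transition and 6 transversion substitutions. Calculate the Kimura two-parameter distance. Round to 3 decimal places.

0.031

P = 6/399 ≈ 0.015038 and Q = 6/399 ≈ 0.015038.
Under the Kimura two-parameter model, d = −½ ln(1 − 2P − Q) − ¼ ln(1 − 2Q).
1 − 2P − Q = 0.954886, giving −½ ln(0.954886) = 0.023082.
1 − 2Q = 0.969924, giving −¼ ln(0.969924) = 0.007634.
d = 0.023082 + 0.007634 = 0.030716.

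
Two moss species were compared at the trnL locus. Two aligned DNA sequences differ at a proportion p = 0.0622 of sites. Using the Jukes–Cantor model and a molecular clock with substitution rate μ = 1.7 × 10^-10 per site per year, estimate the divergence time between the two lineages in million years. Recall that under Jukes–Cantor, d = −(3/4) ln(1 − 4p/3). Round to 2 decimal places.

d = −(3/4) ln(1 − 4p/3) = −0.75 ln(1 − 0.082933) = −0.75 ln(0.917067)
  = −0.75 × (-0.086575) = 0.064931 substitutions/site.
Under a molecular clock d = 2μt, so t = d/(2μ) = 0.064931 / (2 × 1.7 × 10^-10) = 190.97 million years.

190.97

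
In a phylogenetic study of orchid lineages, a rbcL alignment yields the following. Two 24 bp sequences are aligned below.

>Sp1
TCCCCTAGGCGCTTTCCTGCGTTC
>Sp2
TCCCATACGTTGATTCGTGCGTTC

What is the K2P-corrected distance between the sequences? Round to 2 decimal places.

Of 24 sites, 1 differences are transitions and 6 are transversions, so P = 1/24 ≈ 0.041667 and Q = 6/24 = 0.25.
Under the Kimura two-parameter model, d = −½ ln(1 − 2P − Q) − ¼ ln(1 − 2Q).
1 − 2P − Q = 0.666666, giving −½ ln(0.666666) = 0.202733.
1 − 2Q = 0.5, giving −¼ ln(0.5) = 0.173287.
d = 0.202733 + 0.173287 = 0.376020.

0.38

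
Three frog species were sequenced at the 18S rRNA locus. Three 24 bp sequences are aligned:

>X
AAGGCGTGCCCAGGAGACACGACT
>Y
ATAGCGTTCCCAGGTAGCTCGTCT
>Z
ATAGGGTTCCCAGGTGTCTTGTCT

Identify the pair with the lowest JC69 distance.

X–Y: 8/24 differ, p = 0.333, d = 0.441.
X–Z: 9/24 differ, p = 0.375, d = 0.520.
Y–Z: 4/24 differ, p = 0.167, d = 0.188.
The smallest distance is between Y and Z.

Y and Z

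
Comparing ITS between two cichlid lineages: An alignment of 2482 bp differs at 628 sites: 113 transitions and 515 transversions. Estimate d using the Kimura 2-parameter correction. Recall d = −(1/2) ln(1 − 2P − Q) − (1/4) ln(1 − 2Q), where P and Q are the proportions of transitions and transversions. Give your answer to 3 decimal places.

0.311

P = 113/2482 ≈ 0.045528 and Q = 515/2482 ≈ 0.207494.
Under the Kimura two-parameter model, d = −½ ln(1 − 2P − Q) − ¼ ln(1 − 2Q).
1 − 2P − Q = 0.70145, giving −½ ln(0.70145) = 0.177303.
1 − 2Q = 0.585012, giving −¼ ln(0.585012) = 0.134031.
d = 0.177303 + 0.134031 = 0.311334.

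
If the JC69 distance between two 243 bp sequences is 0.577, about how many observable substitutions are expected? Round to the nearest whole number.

98

Invert JC69: p = (3/4)(1 − e^(−4d/3)) = 0.75 × (1 − e^(-0.769333)) = 0.75 × (1 − 0.463322) = 0.402509.
Expected differing sites = pL ≈ 0.402509 × 243 = 97.809687 ≈ 98.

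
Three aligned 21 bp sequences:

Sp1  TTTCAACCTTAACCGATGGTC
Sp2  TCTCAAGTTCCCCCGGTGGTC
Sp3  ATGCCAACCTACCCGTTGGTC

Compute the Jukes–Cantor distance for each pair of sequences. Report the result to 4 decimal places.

d(Sp1,Sp2) = 0.4408, d(Sp1,Sp3) = 0.4408, d(Sp2,Sp3) = 0.7557

Sp1–Sp2: 7/21 sites differ → p ≈ 0.333333, d = −0.75 ln(1 − 0.444444) = 0.440839 ≈ 0.4408.
Sp1–Sp3: 7/21 sites differ → p ≈ 0.333333, d = −0.75 ln(1 − 0.444444) = 0.440839 ≈ 0.4408.
Sp2–Sp3: 10/21 sites differ → p ≈ 0.47619, d = −0.75 ln(1 − 0.63492) = 0.755729 ≈ 0.7557.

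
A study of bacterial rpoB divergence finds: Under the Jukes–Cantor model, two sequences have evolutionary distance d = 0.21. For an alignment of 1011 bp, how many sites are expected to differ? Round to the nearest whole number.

185

Invert JC69: p = (3/4)(1 − e^(−4d/3)) = 0.75 × (1 − e^(-0.28)) = 0.75 × (1 − 0.755784) = 0.183162.
Expected differing sites = pL ≈ 0.183162 × 1011 = 185.176782 ≈ 185.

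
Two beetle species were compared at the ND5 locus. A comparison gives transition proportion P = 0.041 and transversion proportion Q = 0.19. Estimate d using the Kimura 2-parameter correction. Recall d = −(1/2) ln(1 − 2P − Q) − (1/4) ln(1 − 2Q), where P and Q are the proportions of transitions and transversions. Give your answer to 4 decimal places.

Under the Kimura two-parameter model, d = −½ ln(1 − 2P − Q) − ¼ ln(1 − 2Q).
1 − 2P − Q = 0.728, giving −½ ln(0.728) = 0.158727.
1 − 2Q = 0.62, giving −¼ ln(0.62) = 0.119509.
d = 0.158727 + 0.119509 = 0.278236.

0.2782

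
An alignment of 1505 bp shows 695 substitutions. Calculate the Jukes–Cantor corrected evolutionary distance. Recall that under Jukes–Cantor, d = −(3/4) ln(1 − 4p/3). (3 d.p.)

0.717

p = 695/1505 ≈ 0.461794.
d = −(3/4) ln(1 − 4p/3) = −0.75 ln(1 − 0.615725) = −0.75 ln(0.384275)
  = −0.75 × (-0.956397) = 0.717298 substitutions/site.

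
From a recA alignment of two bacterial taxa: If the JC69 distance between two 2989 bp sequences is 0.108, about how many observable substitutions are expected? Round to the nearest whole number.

301

Invert JC69: p = (3/4)(1 − e^(−4d/3)) = 0.75 × (1 − e^(-0.144)) = 0.75 × (1 − 0.865888) = 0.100584.
Expected differing sites = pL ≈ 0.100584 × 2989 = 300.645576 ≈ 301.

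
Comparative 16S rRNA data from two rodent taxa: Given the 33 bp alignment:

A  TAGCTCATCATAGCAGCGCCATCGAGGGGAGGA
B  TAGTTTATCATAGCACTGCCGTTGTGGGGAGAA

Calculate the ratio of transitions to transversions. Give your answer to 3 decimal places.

Transitions are A↔G and C↔T; transversions are all other mismatches.
Transitions: 6. Transversions: 2.
R = 6/2 = 3.000.

3.000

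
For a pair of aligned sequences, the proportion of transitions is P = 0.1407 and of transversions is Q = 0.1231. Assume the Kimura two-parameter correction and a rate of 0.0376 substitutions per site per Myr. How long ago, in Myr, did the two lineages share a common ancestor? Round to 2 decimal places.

Under the Kimura two-parameter model, d = −½ ln(1 − 2P − Q) − ¼ ln(1 − 2Q).
1 − 2P − Q = 0.5955, giving −½ ln(0.5955) = 0.259177.
1 − 2Q = 0.7538, giving −¼ ln(0.7538) = 0.070657.
d = 0.259177 + 0.070657 = 0.329834.
Under a molecular clock d = 2μt, so t = d/(2μ) = 0.329834 / (2 × 0.0376) = 4.39 Myr.

4.39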